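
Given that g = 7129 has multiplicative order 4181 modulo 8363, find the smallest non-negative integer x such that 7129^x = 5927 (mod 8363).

2930

Baby-step giant-step with m = ceil(sqrt(4181)) = 65.
Baby table (7129^j mod 8363 for j=0..64):
  0:1  1:7129  2:690  3:1566  4:7772  5:1713  6:1997  7:2787
  8:6398  9:7903  10:7319  11:394  12:7221  13:4244  14:6505  15:1310
  16:5882  17:696  18:2525  19:3549  20:2746  21:6814  22:4702  23:1654
  24:7899  25:3892  26:5997  27:957  28:6608  29:8016  30:1685  31:3097
  32:193  33:4365  34:7725  35:1170  36:3019  37:4452  38:723  39:2659
  40:5453  41:3213  42:7583  43:775  44:5395  45:7881  46:1015  47:1940
  48:6221  49:520  50:2271  51:7554  52:3109  53:2111  54:4282  55:1428
  56:2441  57:6849  58:3327  59:715  60:4168  61:8296  62:7411  63:3948
  64:3797
Giant step factor: 7129^(-65) ≡ 5652 (mod 8363).
Scan 5927·5652^i mod 8363 for i = 0, 1, …:
  i=0: 5927   i=1: 5589   i=2: 1977   i=3: 1036
  i=4: 1372   i=5: 2043   i=6: 6096   i=7: 7395
  i=8: 6629   i=9: 868     …   i=44: 5731
  i=45: 1713
Match at i=45, j=5: x = 45·65 + 5 = 2930.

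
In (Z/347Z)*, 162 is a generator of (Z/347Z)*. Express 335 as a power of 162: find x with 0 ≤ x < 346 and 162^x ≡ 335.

217

Baby-step giant-step with m = ceil(sqrt(346)) = 19.
Baby table (162^j mod 347 for j=0..18):
  0:1  1:162  2:219  3:84  4:75  5:5  6:116  7:54
  8:73  9:28  10:25  11:233  12:270  13:18  14:140  15:125
  16:124  17:309  18:90
Giant step factor: 162^(-19) ≡ 58 (mod 347).
Scan 335·58^i mod 347 for i = 0, 1, …:
  i=0: 335   i=1: 345   i=2: 231   i=3: 212
  i=4: 151   i=5: 83   i=6: 303   i=7: 224
  i=8: 153   i=9: 199   i=10: 91   i=11: 73
Match at i=11, j=8: x = 11·19 + 8 = 217.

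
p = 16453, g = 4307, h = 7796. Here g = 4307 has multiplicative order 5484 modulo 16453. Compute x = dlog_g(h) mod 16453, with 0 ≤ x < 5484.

1369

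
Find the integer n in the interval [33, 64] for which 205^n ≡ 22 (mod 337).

Compute 205^33 mod 337 = 271, then multiply by 205 repeatedly:
  205^33=271  205^34=287  205^35=197  205^36=282  205^37=183
  205^38=108  205^39=235  205^40=321  205^41=90  205^42=252
  205^43=99  205^44=75  205^45=210  205^46=251  205^47=231
  205^48=175  205^49=153  205^50=24  205^51=202  205^52=296
  205^53=20  205^54=56  205^55=22
Found 22 at exponent 55.

55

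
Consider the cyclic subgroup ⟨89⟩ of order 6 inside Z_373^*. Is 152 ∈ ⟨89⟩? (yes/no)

152 ∈ ⟨89⟩ iff 152^6 ≡ 1 (mod 373), since |⟨89⟩| = 6.
152^6 mod 373 = 169.
Since 169 ≠ 1, 152 does not lie in the subgroup.

no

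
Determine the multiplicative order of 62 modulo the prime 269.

67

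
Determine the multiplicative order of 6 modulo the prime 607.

202

The order of 6 must divide p − 1 = 606 = 2 · 3 · 101.
Divisors: 1, 2, 3, 6, 101, 202, 303, 606.
Check each in increasing order: 6^1 ≡ 6;  6^2 ≡ 36;  6^3 ≡ 216;  6^6 ≡ 524;  6^101 ≡ 606;  6^202 ≡ 1.
Smallest exponent giving 1 is 202.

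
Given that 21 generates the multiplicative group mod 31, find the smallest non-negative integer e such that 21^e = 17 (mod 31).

Successive powers of 21 modulo 31:
  21^0=1  21^1=21  21^2=7  21^3=23  21^4=18  21^5=6
  21^6=2  21^7=11  21^8=14  21^9=15  21^10=5  21^11=12
  21^12=4  21^13=22  21^14=28  21^15=30  21^16=10  21^17=24
  21^18=8  21^19=13  21^20=25  21^21=29  21^22=20  21^23=17
So 21^23 ≡ 17 (mod 31), giving e = 23.

23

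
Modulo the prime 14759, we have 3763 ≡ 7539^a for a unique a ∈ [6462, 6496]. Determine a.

Compute 7539^6462 mod 14759 = 4556, then multiply by 7539 repeatedly:
  7539^6462=4556  7539^6463=3491  7539^6464=3352  7539^6465=3320  7539^6466=12975
  7539^6467=10632  7539^6468=13278  7539^6469=7304  7539^6470=13786  7539^6471=14535
  7539^6472=8549  7539^6473=13117  7539^6474=3763
Found 3763 at exponent 6474.

6474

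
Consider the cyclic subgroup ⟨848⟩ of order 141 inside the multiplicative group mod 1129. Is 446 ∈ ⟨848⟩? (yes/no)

no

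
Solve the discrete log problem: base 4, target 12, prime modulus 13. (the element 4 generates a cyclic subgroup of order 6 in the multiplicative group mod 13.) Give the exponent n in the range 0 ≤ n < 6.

3

Successive powers of 4 modulo 13:
  4^0=1  4^1=4  4^2=3  4^3=12
So 4^3 ≡ 12 (mod 13), giving n = 3.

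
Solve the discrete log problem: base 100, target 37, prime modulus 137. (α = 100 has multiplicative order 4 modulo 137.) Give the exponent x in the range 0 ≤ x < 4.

Successive powers of 100 modulo 137:
  100^0=1  100^1=100  100^2=136  100^3=37
So 100^3 ≡ 37 (mod 137), giving x = 3.

3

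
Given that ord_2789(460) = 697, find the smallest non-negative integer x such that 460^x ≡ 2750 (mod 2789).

Baby-step giant-step with m = ceil(sqrt(697)) = 27.
Baby table (460^j mod 2789 for j=0..26):
  0:1  1:460  2:2425  3:2689  4:1413  5:143  6:1633  7:939
  8:2434  9:1251  10:926  11:2032  12:405  13:2226  14:397  15:1335
  16:520  17:2135  18:372  19:991  20:1253  21:1846  22:1304  23:205
  24:2263  25:683  26:1812
Giant step factor: 460^(-27) ≡ 1341 (mod 2789).
Scan 2750·1341^i mod 2789 for i = 0, 1, …:
  i=0: 2750   i=1: 692   i=2: 2024   i=3: 487
  i=4: 441   i=5: 113   i=6: 927   i=7: 2002
  i=8: 1664   i=9: 224     …   i=24: 1915
  i=25: 2135
Match at i=25, j=17: x = 25·27 + 17 = 692.

692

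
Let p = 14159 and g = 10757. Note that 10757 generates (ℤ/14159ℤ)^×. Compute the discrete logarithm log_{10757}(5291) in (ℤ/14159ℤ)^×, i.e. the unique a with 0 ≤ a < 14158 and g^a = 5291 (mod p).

5889

Baby-step giant-step with m = ceil(sqrt(14158)) = 119.
Baby table (10757^j mod 14159 for j=0..118):
  0:1  1:10757  2:5701  3:3028  4:6496  5:2807  6:7911  7:3037
  8:4196  9:11639  10:6845  11:4865  12:1141  13:12043  14:5860  15:152
  16:6779  17:2853  18:7168  19:10421  20:1894  21:13116  22:8536  23:637
  24:13412  25:6833  26:3212  27:3524  28:4025  29:12862  30:8945  31:10960
  32:8886  33:13452  34:12343  35:4708  36:11372  37:9003  38:11870  39:13887
  40:5009  41:6818  42:11765  43:2963  44:1082  45:376  46:9317  47:5567
  48:5808  49:7148  50:7666  51:1146  52:9192  53:6047  54:1133  55:10941
  56:2729  57:4246  58:11447  59:8715  60:516  61:284  62:10803  63:4958
  64:10412  65:4194  66:4284  67:9602  68:12968  69:2308  70:6429  71:4197
  72:8237  73:12546  74:7893  75:7637  76:691  77:13771  78:3189  79:10975
  80:333  81:14013  82:1127  83:3035  84:11000  85:237  86:789  87:6032
  88:9686  89:10380  90:13945  91:5919  92:11819  93:3322  94:11597  95:8139
  96:6126  97:1396  98:8232  99:1238  100:7706  101:6656  102:10688  103:13895
  104:6111  105:9949  106:7671  107:12454  108:9379  109:7028  110:5295  111:10817
  112:13966  113:5272  114:4109  115:10274  116:6423  117:10450  118:2349
Giant step factor: 10757^(-119) ≡ 4697 (mod 14159).
Scan 5291·4697^i mod 14159 for i = 0, 1, …:
  i=0: 5291   i=1: 2782   i=2: 12456   i=3: 844
  i=4: 13907   i=5: 5712   i=6: 12118   i=7: 13225
  i=8: 2292   i=9: 4684     …   i=48: 11780
  i=49: 11447
Match at i=49, j=58: a = 49·119 + 58 = 5889.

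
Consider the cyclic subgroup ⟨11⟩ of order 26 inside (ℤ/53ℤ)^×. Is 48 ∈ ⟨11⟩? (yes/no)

no

48 ∈ ⟨11⟩ iff 48^26 ≡ 1 (mod 53), since |⟨11⟩| = 26.
48^26 mod 53 = 52.
Since 52 ≠ 1, 48 does not lie in the subgroup.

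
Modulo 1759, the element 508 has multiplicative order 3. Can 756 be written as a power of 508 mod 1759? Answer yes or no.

no

⟨508⟩ has order 3; its elements mod 1759 are {1, 508, 1250}.
756 is not in this set.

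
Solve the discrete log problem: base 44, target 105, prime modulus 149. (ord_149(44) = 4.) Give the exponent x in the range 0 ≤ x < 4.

Successive powers of 44 modulo 149:
  44^0=1  44^1=44  44^2=148  44^3=105
So 44^3 ≡ 105 (mod 149), giving x = 3.

3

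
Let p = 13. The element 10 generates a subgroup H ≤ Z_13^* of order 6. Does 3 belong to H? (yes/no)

yes

⟨10⟩ has order 6; its elements mod 13 are {1, 3, 4, 9, 10, 12}.
3 is in this set.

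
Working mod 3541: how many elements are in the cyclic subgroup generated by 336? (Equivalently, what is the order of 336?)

236

The order of 336 must divide p − 1 = 3540 = 2^2 · 3 · 5 · 59.
Divisors: 1, 2, 3, 4, 5, 6, 10, 12, 15, 20, 30, 59, 60, 118, 177, 236, 295, 354, 590, 708, 885, 1180, 1770, 3540.
Check each in increasing order: 336^1 ≡ 336;  336^2 ≡ 3125;  336^3 ≡ 1864;  336^4 ≡ 3088;  336^5 ≡ 55;  336^6 ≡ 775;  336^10 ≡ 3025;  336^12 ≡ 2196;  336^15 ≡ 3489;  336^20 ≡ 681;  336^30 ≡ 2704;  336^59 ≡ 852;  336^60 ≡ 2992;  336^118 ≡ 3540;  336^177 ≡ 2689;  336^236 ≡ 1.
Smallest exponent giving 1 is 236.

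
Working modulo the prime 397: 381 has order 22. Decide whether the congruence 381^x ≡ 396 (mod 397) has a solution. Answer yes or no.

yes

⟨381⟩ has order 22; its elements mod 397 are {1, 4, 16, 31, 64, 99, 107, 124, 126, 141, 167, 230, 256, 271, 273, 290, 298, 333, 366, 381, 393, 396}.
396 is in this set.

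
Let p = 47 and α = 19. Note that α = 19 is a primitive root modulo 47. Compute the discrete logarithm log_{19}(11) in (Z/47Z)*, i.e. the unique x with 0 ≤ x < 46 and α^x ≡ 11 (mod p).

39

Baby-step giant-step with m = ceil(sqrt(46)) = 7.
Baby table (19^j mod 47 for j=0..6):
  0:1  1:19  2:32  3:44  4:37  5:45  6:9
Giant step factor: 19^(-7) ≡ 11 (mod 47).
Scan 11·11^i mod 47 for i = 0, 1, …:
  i=0: 11   i=1: 27   i=2: 15   i=3: 24
  i=4: 29   i=5: 37
Match at i=5, j=4: x = 5·7 + 4 = 39.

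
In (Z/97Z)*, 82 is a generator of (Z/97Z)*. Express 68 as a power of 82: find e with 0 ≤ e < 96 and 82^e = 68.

Baby-step giant-step with m = ceil(sqrt(96)) = 10.
Baby table (82^j mod 97 for j=0..9):
  0:1  1:82  2:31  3:20  4:88  5:38  6:12  7:14
  8:81  9:46
Giant step factor: 82^(-10) ≡ 44 (mod 97).
Scan 68·44^i mod 97 for i = 0, 1, …:
  i=0: 68   i=1: 82
Match at i=1, j=1: e = 1·10 + 1 = 11.

11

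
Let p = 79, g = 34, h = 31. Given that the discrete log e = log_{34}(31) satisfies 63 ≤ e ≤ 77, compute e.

Compute 34^63 mod 79 = 58, then multiply by 34 repeatedly:
  34^63=58  34^64=76  34^65=56  34^66=8  34^67=35
  34^68=5  34^69=12  34^70=13  34^71=47  34^72=18
  34^73=59  34^74=31
Found 31 at exponent 74.

74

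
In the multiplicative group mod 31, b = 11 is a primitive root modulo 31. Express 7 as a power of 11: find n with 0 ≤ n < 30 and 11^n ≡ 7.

Successive powers of 11 modulo 31:
  11^0=1  11^1=11  11^2=28  11^3=29  11^4=9  11^5=6
  11^6=4  11^7=13  11^8=19  11^9=23  11^10=5  11^11=24
  11^12=16  11^13=21  11^14=14  11^15=30  11^16=20  11^17=3
  11^18=2  11^19=22  11^20=25  11^21=27  11^22=18  11^23=12
  11^24=8  11^25=26  11^26=7
So 11^26 ≡ 7 (mod 31), giving n = 26.

26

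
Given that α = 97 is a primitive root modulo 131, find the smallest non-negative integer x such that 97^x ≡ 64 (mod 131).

74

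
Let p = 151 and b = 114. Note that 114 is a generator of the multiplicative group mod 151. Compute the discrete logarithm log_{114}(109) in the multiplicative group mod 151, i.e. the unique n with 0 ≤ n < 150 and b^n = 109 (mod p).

23

Baby-step giant-step with m = ceil(sqrt(150)) = 13.
Baby table (114^j mod 151 for j=0..12):
  0:1  1:114  2:10  3:83  4:100  5:75  6:94  7:146
  8:34  9:101  10:38  11:104  12:78
Giant step factor: 114^(-13) ≡ 71 (mod 151).
Scan 109·71^i mod 151 for i = 0, 1, …:
  i=0: 109   i=1: 38
Match at i=1, j=10: n = 1·13 + 10 = 23.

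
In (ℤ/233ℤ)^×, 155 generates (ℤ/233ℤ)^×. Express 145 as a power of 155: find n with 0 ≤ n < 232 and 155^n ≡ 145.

51

Baby-step giant-step with m = ceil(sqrt(232)) = 16.
Baby table (155^j mod 233 for j=0..15):
  0:1  1:155  2:26  3:69  4:210  5:163  6:101  7:44
  8:63  9:212  10:7  11:153  12:182  13:17  14:72  15:209
Giant step factor: 155^(-16) ≡ 204 (mod 233).
Scan 145·204^i mod 233 for i = 0, 1, …:
  i=0: 145   i=1: 222   i=2: 86   i=3: 69
Match at i=3, j=3: n = 3·16 + 3 = 51.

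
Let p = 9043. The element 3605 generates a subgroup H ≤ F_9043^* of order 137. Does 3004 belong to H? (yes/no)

3004 ∈ ⟨3605⟩ iff 3004^137 ≡ 1 (mod 9043), since |⟨3605⟩| = 137.
3004^137 mod 9043 = 1.
Since 1 = 1, 3004 lies in the subgroup.

yes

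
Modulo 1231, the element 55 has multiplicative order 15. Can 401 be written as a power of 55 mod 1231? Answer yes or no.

401 ∈ ⟨55⟩ iff 401^15 ≡ 1 (mod 1231), since |⟨55⟩| = 15.
401^15 mod 1231 = 1.
Since 1 = 1, 401 lies in the subgroup.

yes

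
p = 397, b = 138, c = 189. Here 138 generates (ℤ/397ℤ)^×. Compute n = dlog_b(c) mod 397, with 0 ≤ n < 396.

29

Baby-step giant-step with m = ceil(sqrt(396)) = 20.
Baby table (138^j mod 397 for j=0..19):
  0:1  1:138  2:385  3:329  4:144  5:22  6:257  7:133
  8:92  9:389  10:87  11:96  12:147  13:39  14:221  15:326
  16:127  17:58  18:64  19:98
Giant step factor: 138^(-20) ≡ 168 (mod 397).
Scan 189·168^i mod 397 for i = 0, 1, …:
  i=0: 189   i=1: 389
Match at i=1, j=9: n = 1·20 + 9 = 29.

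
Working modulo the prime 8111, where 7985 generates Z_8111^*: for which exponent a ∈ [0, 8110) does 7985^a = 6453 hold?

2904

Baby-step giant-step with m = ceil(sqrt(8110)) = 91.
Baby table (7985^j mod 8111 for j=0..90):
  0:1  1:7985  2:7765  3:3041  4:6162  5:2244  6:1141  7:2232
  8:2653  9:6384  10:6716  11:5439  12:4121  13:7969  14:1670  15:466
  16:6172  17:984  18:5792  19:198  20:7496  21:4491  22:1904  23:3426
  24:6318  25:6921  26:3942  27:6190  28:6827  29:7675  30:6270  31:4858
  32:4328  33:6220  34:3047  35:5406  36:168  37:3165  38:6760  39:8006
  40:5119  41:3886  42:5135  43:1870  44:7710  45:1860  46:859  47:5320
  48:2893  49:477  50:4786  51:5289  52:6799  53:3092  54:7847  55:820
  56:2123  57:165  58:3543  59:7798  60:6994  61:2855  62:5265  63:1712
  64:3285  65:7862  66:7041  67:5044  68:5225  69:6752  70:903  71:7887
  72:3891  73:4505  74:140  75:6693  76:226  77:3968  78:2914  79:5942
  80:5631  81:4262  82:6425  83:1550  84:7475  85:7137  86:1059  87:4453
  88:6692  89:352  90:4314
Giant step factor: 7985^(-91) ≡ 7153 (mod 8111).
Scan 6453·7153^i mod 8111 for i = 0, 1, …:
  i=0: 6453   i=1: 6719   i=2: 3332   i=3: 3678
  i=4: 4761   i=5: 5455   i=6: 5705   i=7: 1424
  i=8: 6567   i=9: 2950     …   i=30: 5925
  i=31: 1550
Match at i=31, j=83: a = 31·91 + 83 = 2904.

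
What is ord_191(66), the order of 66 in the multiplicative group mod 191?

38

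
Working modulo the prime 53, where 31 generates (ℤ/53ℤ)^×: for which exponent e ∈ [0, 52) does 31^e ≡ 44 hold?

Baby-step giant-step with m = ceil(sqrt(52)) = 8.
Baby table (31^j mod 53 for j=0..7):
  0:1  1:31  2:7  3:5  4:49  5:35  6:25  7:33
Giant step factor: 31^(-8) ≡ 10 (mod 53).
Scan 44·10^i mod 53 for i = 0, 1, …:
  i=0: 44   i=1: 16   i=2: 1
Match at i=2, j=0: e = 2·8 + 0 = 16.

16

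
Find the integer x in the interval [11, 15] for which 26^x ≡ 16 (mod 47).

Compute 26^11 mod 47 = 44, then multiply by 26 repeatedly:
  26^11=44  26^12=16
Found 16 at exponent 12.

12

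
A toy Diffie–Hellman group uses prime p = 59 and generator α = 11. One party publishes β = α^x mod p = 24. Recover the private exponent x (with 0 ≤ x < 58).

23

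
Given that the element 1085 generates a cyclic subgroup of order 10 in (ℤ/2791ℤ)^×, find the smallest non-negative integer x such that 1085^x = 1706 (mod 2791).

Successive powers of 1085 modulo 2791:
  1085^0=1  1085^1=1085  1085^2=2214  1085^3=1930  1085^4=800  1085^5=2790
  1085^6=1706
So 1085^6 ≡ 1706 (mod 2791), giving x = 6.

6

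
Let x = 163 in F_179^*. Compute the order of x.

178

The order of 163 must divide p − 1 = 178 = 2 · 89.
Divisors: 1, 2, 89, 178.
Check each in increasing order: 163^1 ≡ 163;  163^2 ≡ 77;  163^89 ≡ 178;  163^178 ≡ 1.
Smallest exponent giving 1 is 178.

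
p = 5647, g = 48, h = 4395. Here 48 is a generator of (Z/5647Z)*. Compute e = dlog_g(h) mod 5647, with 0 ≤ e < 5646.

1367

Baby-step giant-step with m = ceil(sqrt(5646)) = 76.
Baby table (48^j mod 5647 for j=0..75):
  0:1  1:48  2:2304  3:3299  4:236  5:34  6:1632  7:4925
  8:4873  9:2377  10:1156  11:4665  12:3687  13:1919  14:1760  15:5422
  16:494  17:1124  18:3129  19:3370  20:3644  21:5502  22:4334  23:4740
  24:1640  25:5309  26:717  27:534  28:3044  29:4937  30:5449  31:1790
  32:1215  33:1850  34:4095  35:4562  36:4390  37:1781  38:783  39:3702
  40:2639  41:2438  42:4084  43:4034  44:1634  45:5021  46:3834  47:3328
  48:1628  49:4733  50:1304  51:475  52:212  53:4529  54:2806  55:4807
  56:4856  57:1561  58:1517  59:5052  60:5322  61:1341  62:2251  63:755
  64:2358  65:244  66:418  67:3123  68:3082  69:1114  70:2649  71:2918
  72:4536  73:3142  74:3994  75:5361
Giant step factor: 48^(-76) ≡ 3784 (mod 5647).
Scan 4395·3784^i mod 5647 for i = 0, 1, …:
  i=0: 4395   i=1: 265   i=2: 3241   i=3: 4307
  i=4: 446   i=5: 4858   i=6: 1687   i=7: 2498
  i=8: 5001   i=9: 687     …   i=16: 1543
  i=17: 5361
Match at i=17, j=75: e = 17·76 + 75 = 1367.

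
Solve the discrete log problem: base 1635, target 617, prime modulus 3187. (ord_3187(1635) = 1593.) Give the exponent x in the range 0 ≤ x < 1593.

Baby-step giant-step with m = ceil(sqrt(1593)) = 40.
Baby table (1635^j mod 3187 for j=0..39):
  0:1  1:1635  2:2519  3:961  4:44  5:1826  6:2478  7:853
  8:1936  9:669  10:674  11:2475  12:2322  13:753  14:973  15:542
  16:184  17:1262  18:1381  19:1539  20:1722  21:1349  22:211  23:789
  24:2467  25:1990  26:2910  27:2846  28:190  29:1511  30:560  31:931
  32:1986  33:2744  34:2331  35:2720  36:1335  37:2817  38:580  39:1761
Giant step factor: 1635^(-40) ≡ 2628 (mod 3187).
Scan 617·2628^i mod 3187 for i = 0, 1, …:
  i=0: 617   i=1: 2480   i=2: 25   i=3: 1960
  i=4: 688   i=5: 1035   i=6: 1469   i=7: 1075
  i=8: 1418   i=9: 901     …   i=36: 1373
  i=37: 560
Match at i=37, j=30: x = 37·40 + 30 = 1510.

1510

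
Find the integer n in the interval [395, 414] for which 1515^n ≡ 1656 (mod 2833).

Compute 1515^395 mod 2833 = 2517, then multiply by 1515 repeatedly:
  1515^395=2517  1515^396=37  1515^397=2228  1515^398=1317  1515^399=823
  1515^400=325  1515^401=2266  1515^402=2227  1515^403=2635  1515^404=328
  1515^405=1145  1515^406=879  1515^407=175  1515^408=1656
Found 1656 at exponent 408.

408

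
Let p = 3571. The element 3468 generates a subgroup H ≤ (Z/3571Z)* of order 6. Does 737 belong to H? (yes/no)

no

⟨3468⟩ has order 6; its elements mod 3571 are {1, 103, 104, 3467, 3468, 3570}.
737 is not in this set.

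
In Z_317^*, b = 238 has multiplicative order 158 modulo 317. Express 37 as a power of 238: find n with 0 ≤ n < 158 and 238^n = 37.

Baby-step giant-step with m = ceil(sqrt(158)) = 13.
Baby table (238^j mod 317 for j=0..12):
  0:1  1:238  2:218  3:213  4:291  5:152  6:38  7:168
  8:42  9:169  10:280  11:70  12:176
Giant step factor: 238^(-13) ≡ 281 (mod 317).
Scan 37·281^i mod 317 for i = 0, 1, …:
  i=0: 37   i=1: 253   i=2: 85   i=3: 110
  i=4: 161   i=5: 227   i=6: 70
Match at i=6, j=11: n = 6·13 + 11 = 89.

89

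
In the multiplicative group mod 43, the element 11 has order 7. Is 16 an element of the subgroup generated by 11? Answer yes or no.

yes

⟨11⟩ has order 7; its elements mod 43 are {1, 4, 11, 16, 21, 35, 41}.
16 is in this set.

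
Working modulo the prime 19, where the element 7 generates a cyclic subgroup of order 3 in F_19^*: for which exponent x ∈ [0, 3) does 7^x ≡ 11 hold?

2

Successive powers of 7 modulo 19:
  7^0=1  7^1=7  7^2=11
So 7^2 ≡ 11 (mod 19), giving x = 2.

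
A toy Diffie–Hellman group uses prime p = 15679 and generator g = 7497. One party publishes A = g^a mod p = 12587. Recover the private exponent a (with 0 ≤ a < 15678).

3605

Baby-step giant-step with m = ceil(sqrt(15678)) = 126.
Baby table (7497^j mod 15679 for j=0..125):
  0:1  1:7497  2:11473  3:13766  4:4524  5:2751  6:6362  7:396
  8:5481  9:12077  10:10723  11:4098  12:7545  13:10712  14:26  15:6774
  16:397  17:12978  18:7871  19:8810  20:8622  21:10296  22:1395  23:422
  24:12255  25:12474  26:8022  27:11969  28:676  29:3655  30:10322  31:8169
  32:819  33:9554  34:4666  35:1153  36:4912  37:10972  38:5050  39:10744
  40:4745  41:13293  42:1897  43:956  44:1829  45:8567  46:5615  47:13219
  48:11563  49:14299  50:2280  51:3050  52:5868  53:12801  54:13617  55:680
  56:2285  57:9177  58:517  59:3236  60:4879  61:14435  62:2737  63:11157
  64:12243  65:905  66:11457  67:3567  68:9104  69:2001  70:12373  71:3417
  72:13442  73:5741  74:1422  75:14693  76:8446  77:7860  78:4738  79:7851
  80:15660  81:14347  82:1519  83:4989  84:8118  85:10447  86:4554  87:8155
  88:5614  89:5722  90:90  91:533  92:13435  93:299  94:15185  95:12405
  96:8136  97:4282  98:7241  99:5079  100:8651  101:8203  102:4853  103:7661
  104:2340  105:13858  106:4372  107:7774  108:2835  109:8950  110:7709  111:1579
  112:118  113:6622  114:5420  115:9451  116:746  117:11038  118:13803  119:15370
  120:3919  121:13976  122:10994  123:13194  124:12286  125:9696
Giant step factor: 7497^(-126) ≡ 925 (mod 15679).
Scan 12587·925^i mod 15679 for i = 0, 1, …:
  i=0: 12587   i=1: 9157   i=2: 3565   i=3: 5035
  i=4: 712   i=5: 82   i=6: 13134   i=7: 13404
  i=8: 12290   i=9: 975     …   i=27: 178
  i=28: 7860
Match at i=28, j=77: a = 28·126 + 77 = 3605.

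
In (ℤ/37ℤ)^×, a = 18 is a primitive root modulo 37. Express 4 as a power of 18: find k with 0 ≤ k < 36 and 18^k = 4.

34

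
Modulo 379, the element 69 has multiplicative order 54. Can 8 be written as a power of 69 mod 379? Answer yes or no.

no

8 ∈ ⟨69⟩ iff 8^54 ≡ 1 (mod 379), since |⟨69⟩| = 54.
8^54 mod 379 = 138.
Since 138 ≠ 1, 8 does not lie in the subgroup.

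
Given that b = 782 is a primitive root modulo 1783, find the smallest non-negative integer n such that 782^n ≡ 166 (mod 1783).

Baby-step giant-step with m = ceil(sqrt(1782)) = 43.
Baby table (782^j mod 1783 for j=0..42):
  0:1  1:782  2:1738  3:470  4:242  5:246  6:1591  7:1411
  8:1508  9:693  10:1677  11:909  12:1204  13:104  14:1093  15:669
  16:739  17:206  18:622  19:1428  20:538  21:1711  22:752  23:1457
  24:37  25:406  26:118  27:1343  28:39  29:187  30:28  31:500
  32:523  33:679  34:1427  35:1539  36:1756  37:282  38:1215  39:1574
  40:598  41:490  42:1618
Giant step factor: 782^(-43) ≡ 1524 (mod 1783).
Scan 166·1524^i mod 1783 for i = 0, 1, …:
  i=0: 166   i=1: 1581   i=2: 611   i=3: 438
  i=4: 670   i=5: 1204
Match at i=5, j=12: n = 5·43 + 12 = 227.

227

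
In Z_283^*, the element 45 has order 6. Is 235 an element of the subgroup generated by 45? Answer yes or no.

⟨45⟩ has order 6; its elements mod 283 are {1, 44, 45, 238, 239, 282}.
235 is not in this set.

no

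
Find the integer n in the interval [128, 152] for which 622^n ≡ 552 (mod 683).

134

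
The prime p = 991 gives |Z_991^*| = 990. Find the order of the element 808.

165

The order of 808 must divide p − 1 = 990 = 2 · 3^2 · 5 · 11.
Divisors: 1, 2, 3, 5, 6, 9, 10, 11, 15, 18, 22, 30, 33, 45, 55, 66, 90, 99, 110, 165, 198, 330, 495, 990.
Check each in increasing order: 808^1 ≡ 808;  808^2 ≡ 786;  808^3 ≡ 848;  808^5 ≡ 576;  808^6 ≡ 629;  808^9 ≡ 234;  808^10 ≡ 782;  808^11 ≡ 589;  808^15 ≡ 518;  808^18 ≡ 251;  808^22 ≡ 71;  808^30 ≡ 754;  808^33 ≡ 197;  808^45 ≡ 118;  808^55 ≡ 113;  808^66 ≡ 160;  808^90 ≡ 50;  808^99 ≡ 799;  808^110 ≡ 877;  808^165 ≡ 1.
Smallest exponent giving 1 is 165.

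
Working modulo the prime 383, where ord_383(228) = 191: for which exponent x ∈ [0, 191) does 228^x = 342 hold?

119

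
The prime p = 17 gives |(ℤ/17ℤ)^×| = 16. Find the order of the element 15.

The order of 15 must divide p − 1 = 16 = 2^4.
Divisors: 1, 2, 4, 8, 16.
Check each in increasing order: 15^1 ≡ 15;  15^2 ≡ 4;  15^4 ≡ 16;  15^8 ≡ 1.
Smallest exponent giving 1 is 8.

8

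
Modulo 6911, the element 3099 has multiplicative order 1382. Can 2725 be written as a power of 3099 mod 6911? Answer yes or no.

2725 ∈ ⟨3099⟩ iff 2725^1382 ≡ 1 (mod 6911), since |⟨3099⟩| = 1382.
2725^1382 mod 6911 = 3389.
Since 3389 ≠ 1, 2725 does not lie in the subgroup.

no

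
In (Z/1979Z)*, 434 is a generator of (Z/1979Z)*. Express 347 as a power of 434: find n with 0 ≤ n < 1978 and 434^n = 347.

Baby-step giant-step with m = ceil(sqrt(1978)) = 45.
Baby table (434^j mod 1979 for j=0..44):
  0:1  1:434  2:351  3:1930  4:503  5:612  6:422  7:1080
  8:1676  9:1091  10:513  11:994  12:1953  13:590  14:769  15:1274
  16:775  17:1899  18:902  19:1605  20:1941  21:1319  22:515  23:1862
  24:676  25:492  26:1775  27:519  28:1619  29:101  30:296  31:1808
  32:988  33:1328  34:463  35:1063  36:235  37:1061  38:1346  39:359
  40:1444  41:1332  42:220  43:488  44:39
Giant step factor: 434^(-45) ≡ 1373 (mod 1979).
Scan 347·1373^i mod 1979 for i = 0, 1, …:
  i=0: 347   i=1: 1471   i=2: 1103   i=3: 484
  i=4: 1567   i=5: 318   i=6: 1234   i=7: 258
  i=8: 1972   i=9: 284     …   i=40: 1094
  i=41: 1
Match at i=41, j=0: n = 41·45 + 0 = 1845.

1845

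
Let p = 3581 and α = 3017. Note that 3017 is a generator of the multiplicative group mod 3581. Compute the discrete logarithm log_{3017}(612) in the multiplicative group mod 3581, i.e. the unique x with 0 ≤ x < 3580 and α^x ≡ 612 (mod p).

3483

Baby-step giant-step with m = ceil(sqrt(3580)) = 60.
Baby table (3017^j mod 3581 for j=0..59):
  0:1  1:3017  2:2968  3:1956  4:3345  5:607  6:1428  7:333
  8:1981  9:3569  10:3187  11:194  12:1595  13:2832  14:3459  15:769
  16:3166  17:1295  18:144  19:1147  20:1253  21:2346  22:1826  23:1464
  24:1515  25:1399  26:2365  27:1853  28:560  29:2869  30:496  31:3155
  32:337  33:3306  34:1117  35:268  36:2831  37:442  38:1382  39:1210
  40:1531  41:3118  42:3300  43:920  44:365  45:1838  46:1858  47:1321
  48:3385  49:3114  50:1975  51:3372  52:3284  53:2782  54:3011  55:2771
  56:2053  57:2352  58:2023  59:1367
Giant step factor: 3017^(-60) ≡ 1929 (mod 3581).
Scan 612·1929^i mod 3581 for i = 0, 1, …:
  i=0: 612   i=1: 2399   i=2: 1019   i=3: 3263
  i=4: 2510   i=5: 278   i=6: 2693   i=7: 2347
  i=8: 979   i=9: 1304     …   i=57: 3259
  i=58: 1956
Match at i=58, j=3: x = 58·60 + 3 = 3483.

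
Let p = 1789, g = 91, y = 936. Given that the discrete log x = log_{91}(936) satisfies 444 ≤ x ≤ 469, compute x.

Compute 91^444 mod 1789 = 16, then multiply by 91 repeatedly:
  91^444=16  91^445=1456  91^446=110  91^447=1065  91^448=309
  91^449=1284  91^450=559  91^451=777  91^452=936
Found 936 at exponent 452.

452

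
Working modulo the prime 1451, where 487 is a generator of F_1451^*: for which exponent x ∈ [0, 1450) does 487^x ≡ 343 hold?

Baby-step giant-step with m = ceil(sqrt(1450)) = 39.
Baby table (487^j mod 1451 for j=0..38):
  0:1  1:487  2:656  3:252  4:840  5:1349  6:1111  7:1285
  8:414  9:1380  10:247  11:1307  12:971  13:1302  14:1438  15:924
  16:178  17:1077  18:688  19:1326  20:67  21:707  22:422  23:923
  24:1142  25:421  26:436  27:486  28:169  29:1047  30:588  31:509
  32:1213  33:174  34:580  35:966  36:318  37:1060  38:1115
Giant step factor: 487^(-39) ≡ 377 (mod 1451).
Scan 343·377^i mod 1451 for i = 0, 1, …:
  i=0: 343   i=1: 172   i=2: 1000   i=3: 1191
  i=4: 648   i=5: 528   i=6: 269   i=7: 1294
  i=8: 302   i=9: 676     …   i=23: 192
  i=24: 1285
Match at i=24, j=7: x = 24·39 + 7 = 943.

943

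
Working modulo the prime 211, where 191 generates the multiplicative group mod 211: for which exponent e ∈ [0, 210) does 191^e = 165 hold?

113

Baby-step giant-step with m = ceil(sqrt(210)) = 15.
Baby table (191^j mod 211 for j=0..14):
  0:1  1:191  2:189  3:18  4:62  5:26  6:113  7:61
  8:46  9:135  10:43  11:195  12:109  13:141  14:134
Giant step factor: 191^(-15) ≡ 67 (mod 211).
Scan 165·67^i mod 211 for i = 0, 1, …:
  i=0: 165   i=1: 83   i=2: 75   i=3: 172
  i=4: 130   i=5: 59   i=6: 155   i=7: 46
Match at i=7, j=8: e = 7·15 + 8 = 113.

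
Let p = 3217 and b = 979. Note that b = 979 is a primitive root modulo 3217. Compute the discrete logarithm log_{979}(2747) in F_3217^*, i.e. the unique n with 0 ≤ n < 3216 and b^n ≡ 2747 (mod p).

379

Baby-step giant-step with m = ceil(sqrt(3216)) = 57.
Baby table (979^j mod 3217 for j=0..56):
  0:1  1:979  2:2992  3:1698  4:2370  5:773  6:772  7:3010
  8:18  9:1537  10:2384  11:1611  12:839  13:1046  14:1028  15:2708
  16:324  17:1930  18:1091  19:45  20:2234  21:2743  22:2419  23:489
  24:2615  25:2570  26:336  27:810  28:1608  29:1119  30:1721  31:2368
  32:2032  33:1222  34:2831  35:1712  36:3208  37:840  38:2025  39:803
  40:1189  41:2694  42:2703  43:1863  44:3055  45:2252  46:1063  47:1586
  48:2100  49:237  50:399  51:1364  52:301  53:1932  54:3049  55:2812
  56:2413
Giant step factor: 979^(-57) ≡ 3171 (mod 3217).
Scan 2747·3171^i mod 3217 for i = 0, 1, …:
  i=0: 2747   i=1: 2318   i=2: 2750   i=3: 2180
  i=4: 2664   i=5: 2919   i=6: 840
Match at i=6, j=37: n = 6·57 + 37 = 379.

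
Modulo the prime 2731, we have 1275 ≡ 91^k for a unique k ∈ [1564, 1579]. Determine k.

Compute 91^1564 mod 2731 = 1262, then multiply by 91 repeatedly:
  91^1564=1262  91^1565=140  91^1566=1816  91^1567=1396  91^1568=1410
  91^1569=2684  91^1570=1185  91^1571=1326  91^1572=502  91^1573=1986
  91^1574=480  91^1575=2715  91^1576=1275
Found 1275 at exponent 1576.

1576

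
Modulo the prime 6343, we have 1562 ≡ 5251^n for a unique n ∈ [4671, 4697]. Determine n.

4693

Compute 5251^4671 mod 6343 = 4236, then multiply by 5251 repeatedly:
  5251^4671=4236  5251^4672=4678  5251^4673=4082  5251^4674=1585  5251^4675=819
  5251^4676=15  5251^4677=2649  5251^4678=6043  5251^4679=4107  5251^4680=6000
  5251^4681=319  5251^4682=517  5251^4683=6306  5251^4684=2346  5251^4685=740
  5251^4686=3824  5251^4687=4229  5251^4688=5979  5251^4689=4222  5251^4690=937
  5251^4691=4362  5251^4692=289  5251^4693=1562
Found 1562 at exponent 4693.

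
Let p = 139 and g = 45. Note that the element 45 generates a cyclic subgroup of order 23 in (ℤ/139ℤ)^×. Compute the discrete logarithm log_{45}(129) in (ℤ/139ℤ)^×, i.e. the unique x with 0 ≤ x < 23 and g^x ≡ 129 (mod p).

Successive powers of 45 modulo 139:
  45^0=1  45^1=45  45^2=79  45^3=80  45^4=125  45^5=65
  45^6=6  45^7=131  45^8=57  45^9=63  45^10=55  45^11=112
  45^12=36  45^13=91  45^14=64  45^15=100  45^16=52  45^17=116
  45^18=77  45^19=129
So 45^19 ≡ 129 (mod 139), giving x = 19.

19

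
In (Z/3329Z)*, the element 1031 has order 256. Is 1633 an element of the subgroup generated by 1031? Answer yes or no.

1633 ∈ ⟨1031⟩ iff 1633^256 ≡ 1 (mod 3329), since |⟨1031⟩| = 256.
1633^256 mod 3329 = 1492.
Since 1492 ≠ 1, 1633 does not lie in the subgroup.

no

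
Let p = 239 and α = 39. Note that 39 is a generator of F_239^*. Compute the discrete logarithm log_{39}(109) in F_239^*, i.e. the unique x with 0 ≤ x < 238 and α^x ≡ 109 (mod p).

174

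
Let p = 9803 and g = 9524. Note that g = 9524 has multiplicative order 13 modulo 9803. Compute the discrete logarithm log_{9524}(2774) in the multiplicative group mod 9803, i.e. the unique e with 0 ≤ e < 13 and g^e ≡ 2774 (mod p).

7

Successive powers of 9524 modulo 9803:
  9524^0=1  9524^1=9524  9524^2=9220  9524^3=5809  9524^4=6587  9524^5=5191
  9524^6=2555  9524^7=2774
So 9524^7 ≡ 2774 (mod 9803), giving e = 7.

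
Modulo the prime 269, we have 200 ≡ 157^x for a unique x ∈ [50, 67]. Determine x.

59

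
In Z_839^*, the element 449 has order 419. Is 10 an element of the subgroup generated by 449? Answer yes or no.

yes

10 ∈ ⟨449⟩ iff 10^419 ≡ 1 (mod 839), since |⟨449⟩| = 419.
10^419 mod 839 = 1.
Since 1 = 1, 10 lies in the subgroup.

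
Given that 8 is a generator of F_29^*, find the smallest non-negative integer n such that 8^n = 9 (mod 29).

Successive powers of 8 modulo 29:
  8^0=1  8^1=8  8^2=6  8^3=19  8^4=7  8^5=27
  8^6=13  8^7=17  8^8=20  8^9=15  8^10=4  8^11=3
  8^12=24  8^13=18  8^14=28  8^15=21  8^16=23  8^17=10
  8^18=22  8^19=2  8^20=16  8^21=12  8^22=9
So 8^22 ≡ 9 (mod 29), giving n = 22.

22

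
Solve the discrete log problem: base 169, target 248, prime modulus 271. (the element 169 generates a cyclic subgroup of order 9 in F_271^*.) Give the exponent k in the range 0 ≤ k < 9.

Successive powers of 169 modulo 271:
  169^0=1  169^1=169  169^2=106  169^3=28  169^4=125  169^5=258
  169^6=242  169^7=248
So 169^7 ≡ 248 (mod 271), giving k = 7.

7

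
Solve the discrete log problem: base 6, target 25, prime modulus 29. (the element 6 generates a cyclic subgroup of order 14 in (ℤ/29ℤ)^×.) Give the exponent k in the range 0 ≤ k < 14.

Successive powers of 6 modulo 29:
  6^0=1  6^1=6  6^2=7  6^3=13  6^4=20  6^5=4
  6^6=24  6^7=28  6^8=23  6^9=22  6^10=16  6^11=9
  6^12=25
So 6^12 ≡ 25 (mod 29), giving k = 12.

12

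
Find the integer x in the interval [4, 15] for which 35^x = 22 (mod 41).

9

Compute 35^4 mod 41 = 25, then multiply by 35 repeatedly:
  35^4=25  35^5=14  35^6=39  35^7=12  35^8=10
  35^9=22
Found 22 at exponent 9.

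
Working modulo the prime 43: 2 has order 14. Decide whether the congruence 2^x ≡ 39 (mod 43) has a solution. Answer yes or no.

⟨2⟩ has order 14; its elements mod 43 are {1, 2, 4, 8, 11, 16, 21, 22, 27, 32, 35, 39, 41, 42}.
39 is in this set.

yes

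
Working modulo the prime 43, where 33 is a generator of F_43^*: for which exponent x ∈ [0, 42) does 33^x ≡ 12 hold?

Baby-step giant-step with m = ceil(sqrt(42)) = 7.
Baby table (33^j mod 43 for j=0..6):
  0:1  1:33  2:14  3:32  4:24  5:18  6:35
Giant step factor: 33^(-7) ≡ 7 (mod 43).
Scan 12·7^i mod 43 for i = 0, 1, …:
  i=0: 12   i=1: 41   i=2: 29   i=3: 31
  i=4: 2   i=5: 14
Match at i=5, j=2: x = 5·7 + 2 = 37.

37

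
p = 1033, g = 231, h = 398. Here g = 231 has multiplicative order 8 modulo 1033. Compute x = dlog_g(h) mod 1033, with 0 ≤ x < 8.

Successive powers of 231 modulo 1033:
  231^0=1  231^1=231  231^2=678  231^3=635  231^4=1032  231^5=802
  231^6=355  231^7=398
So 231^7 ≡ 398 (mod 1033), giving x = 7.

7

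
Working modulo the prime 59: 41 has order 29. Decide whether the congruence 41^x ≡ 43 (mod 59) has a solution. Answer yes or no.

no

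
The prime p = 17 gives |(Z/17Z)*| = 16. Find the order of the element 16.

2

The order of 16 must divide p − 1 = 16 = 2^4.
Divisors: 1, 2, 4, 8, 16.
Check each in increasing order: 16^1 ≡ 16;  16^2 ≡ 1.
Smallest exponent giving 1 is 2.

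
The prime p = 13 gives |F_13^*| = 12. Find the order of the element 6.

The order of 6 must divide p − 1 = 12 = 2^2 · 3.
Divisors: 1, 2, 3, 4, 6, 12.
Check each in increasing order: 6^1 ≡ 6;  6^2 ≡ 10;  6^3 ≡ 8;  6^4 ≡ 9;  6^6 ≡ 12;  6^12 ≡ 1.
Smallest exponent giving 1 is 12.

12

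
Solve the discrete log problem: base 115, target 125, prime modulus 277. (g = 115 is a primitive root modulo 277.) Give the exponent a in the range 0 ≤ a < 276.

Baby-step giant-step with m = ceil(sqrt(276)) = 17.
Baby table (115^j mod 277 for j=0..16):
  0:1  1:115  2:206  3:145  4:55  5:231  6:250  7:219
  8:255  9:240  10:177  11:134  12:175  13:181  14:40  15:168
  16:207
Giant step factor: 115^(-17) ≡ 114 (mod 277).
Scan 125·114^i mod 277 for i = 0, 1, …:
  i=0: 125   i=1: 123   i=2: 172   i=3: 218
  i=4: 199   i=5: 249   i=6: 132   i=7: 90
  i=8: 11   i=9: 146     …   i=13: 228
  i=14: 231
Match at i=14, j=5: a = 14·17 + 5 = 243.

243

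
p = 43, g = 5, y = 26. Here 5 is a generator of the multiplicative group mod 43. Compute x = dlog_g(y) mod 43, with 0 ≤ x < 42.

41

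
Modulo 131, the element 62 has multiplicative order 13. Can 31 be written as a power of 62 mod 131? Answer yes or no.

31 ∈ ⟨62⟩ iff 31^13 ≡ 1 (mod 131), since |⟨62⟩| = 13.
31^13 mod 131 = 73.
Since 73 ≠ 1, 31 does not lie in the subgroup.

no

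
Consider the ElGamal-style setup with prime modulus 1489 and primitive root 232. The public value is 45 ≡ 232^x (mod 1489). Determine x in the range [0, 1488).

Baby-step giant-step with m = ceil(sqrt(1488)) = 39.
Baby table (232^j mod 1489 for j=0..38):
  0:1  1:232  2:220  3:414  4:752  5:251  6:161  7:127
  8:1173  9:1138  10:463  11:208  12:608  13:1090  14:1239  15:71
  16:93  17:730  18:1103  19:1277  20:1442  21:1008  22:83  23:1388
  24:392  25:115  26:1367  27:1476  28:1451  29:118  30:574  31:647
  32:1204  33:885  34:1327  35:1130  36:96  37:1426  38:274
Giant step factor: 232^(-39) ≡ 811 (mod 1489).
Scan 45·811^i mod 1489 for i = 0, 1, …:
  i=0: 45   i=1: 759   i=2: 592   i=3: 654
  i=4: 310   i=5: 1258   i=6: 273   i=7: 1031
  i=8: 812   i=9: 394     …   i=19: 727
  i=20: 1442
Match at i=20, j=20: x = 20·39 + 20 = 800.

800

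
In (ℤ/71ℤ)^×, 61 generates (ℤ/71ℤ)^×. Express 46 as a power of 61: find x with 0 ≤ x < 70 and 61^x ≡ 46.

Baby-step giant-step with m = ceil(sqrt(70)) = 9.
Baby table (61^j mod 71 for j=0..8):
  0:1  1:61  2:29  3:65  4:60  5:39  6:36  7:66
  8:50
Giant step factor: 61^(-9) ≡ 47 (mod 71).
Scan 46·47^i mod 71 for i = 0, 1, …:
  i=0: 46   i=1: 32   i=2: 13   i=3: 43
  i=4: 33   i=5: 60
Match at i=5, j=4: x = 5·9 + 4 = 49.

49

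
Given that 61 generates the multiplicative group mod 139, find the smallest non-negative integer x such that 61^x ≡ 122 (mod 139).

Baby-step giant-step with m = ceil(sqrt(138)) = 12.
Baby table (61^j mod 139 for j=0..11):
  0:1  1:61  2:107  3:133  4:51  5:53  6:36  7:111
  8:99  9:62  10:29  11:101
Giant step factor: 61^(-12) ≡ 34 (mod 139).
Scan 122·34^i mod 139 for i = 0, 1, …:
  i=0: 122   i=1: 117   i=2: 86   i=3: 5
  i=4: 31   i=5: 81   i=6: 113   i=7: 89
  i=8: 107
Match at i=8, j=2: x = 8·12 + 2 = 98.

98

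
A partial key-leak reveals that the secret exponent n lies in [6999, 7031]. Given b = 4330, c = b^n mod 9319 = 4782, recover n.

Compute 4330^6999 mod 9319 = 5548, then multiply by 4330 repeatedly:
  4330^6999=5548  4330^7000=7777  4330^7001=4863  4330^7002=5169  4330^7003=6851
  4330^7004=2453  4330^7005=7149  4330^7006=6771  4330^7007=856  4330^7008=6837
  4330^7009=7066  4330^7010=1503  4330^7011=3328  4330^7012=3066  4330^7013=5524
  4330^7014=6366  4330^7015=8497  4330^7016=598  4330^7017=7977  4330^7018=4196
  4330^7019=5949  4330^7020=1454  4330^7021=5495  4330^7022=1943  4330^7023=7452
  4330^7024=4782
Found 4782 at exponent 7024.

7024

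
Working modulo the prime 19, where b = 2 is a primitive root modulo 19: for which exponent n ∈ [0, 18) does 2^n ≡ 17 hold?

10

Successive powers of 2 modulo 19:
  2^0=1  2^1=2  2^2=4  2^3=8  2^4=16  2^5=13
  2^6=7  2^7=14  2^8=9  2^9=18  2^10=17
So 2^10 ≡ 17 (mod 19), giving n = 10.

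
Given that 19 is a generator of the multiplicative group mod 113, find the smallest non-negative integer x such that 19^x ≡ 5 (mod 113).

97

Baby-step giant-step with m = ceil(sqrt(112)) = 11.
Baby table (19^j mod 113 for j=0..10):
  0:1  1:19  2:22  3:79  4:32  5:43  6:26  7:42
  8:7  9:20  10:41
Giant step factor: 19^(-11) ≡ 47 (mod 113).
Scan 5·47^i mod 113 for i = 0, 1, …:
  i=0: 5   i=1: 9   i=2: 84   i=3: 106
  i=4: 10   i=5: 18   i=6: 55   i=7: 99
  i=8: 20
Match at i=8, j=9: x = 8·11 + 9 = 97.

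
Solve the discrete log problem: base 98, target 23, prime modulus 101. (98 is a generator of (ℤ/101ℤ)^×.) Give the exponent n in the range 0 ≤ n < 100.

94

Baby-step giant-step with m = ceil(sqrt(100)) = 10.
Baby table (98^j mod 101 for j=0..9):
  0:1  1:98  2:9  3:74  4:81  5:60  6:22  7:35
  8:97  9:12
Giant step factor: 98^(-10) ≡ 14 (mod 101).
Scan 23·14^i mod 101 for i = 0, 1, …:
  i=0: 23   i=1: 19   i=2: 64   i=3: 88
  i=4: 20   i=5: 78   i=6: 82   i=7: 37
  i=8: 13   i=9: 81
Match at i=9, j=4: n = 9·10 + 4 = 94.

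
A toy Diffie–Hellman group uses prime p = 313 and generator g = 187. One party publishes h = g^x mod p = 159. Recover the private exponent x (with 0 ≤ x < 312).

Baby-step giant-step with m = ceil(sqrt(312)) = 18.
Baby table (187^j mod 313 for j=0..17):
  0:1  1:187  2:226  3:7  4:57  5:17  6:49  7:86
  8:119  9:30  10:289  11:207  12:210  13:145  14:197  15:218
  16:76  17:127
Giant step factor: 187^(-18) ≡ 8 (mod 313).
Scan 159·8^i mod 313 for i = 0, 1, …:
  i=0: 159   i=1: 20   i=2: 160   i=3: 28
  i=4: 224   i=5: 227   i=6: 251   i=7: 130
  i=8: 101   i=9: 182     …   i=13: 219
  i=14: 187
Match at i=14, j=1: x = 14·18 + 1 = 253.

253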